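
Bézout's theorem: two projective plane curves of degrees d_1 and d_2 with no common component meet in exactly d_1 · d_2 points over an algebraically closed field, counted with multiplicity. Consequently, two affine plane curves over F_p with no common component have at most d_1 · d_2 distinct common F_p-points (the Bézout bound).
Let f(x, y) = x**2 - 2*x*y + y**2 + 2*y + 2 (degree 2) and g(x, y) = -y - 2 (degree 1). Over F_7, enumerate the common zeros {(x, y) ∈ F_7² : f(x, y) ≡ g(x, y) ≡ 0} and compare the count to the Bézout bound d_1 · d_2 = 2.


Common zeros: {(1, 5), (2, 5)}; count = 2; Bézout bound = 2.

deg(f) = 2, deg(g) = 1, so Bézout bound = 2.
Scan x ∈ F_7. For each x, list the y ∈ F_7 with f(x, y) ≡ 0 and those with g(x, y) ≡ 0 (mod 7); the common zeros in that column are the intersection.
  x = 0: f ≡ 0 at y ∈ ∅; g ≡ 0 at y ∈ {5}; common: ∅.
  x = 1: f ≡ 0 at y ∈ {2, 5}; g ≡ 0 at y ∈ {5}; common: {5}.
  x = 2: f ≡ 0 at y ∈ {4, 5}; g ≡ 0 at y ∈ {5}; common: {5}.
  x = 3: f ≡ 0 at y ∈ {2}; g ≡ 0 at y ∈ {5}; common: ∅.
  x = 4: f ≡ 0 at y ∈ ∅; g ≡ 0 at y ∈ {5}; common: ∅.
  x = 5: f ≡ 0 at y ∈ ∅; g ≡ 0 at y ∈ {5}; common: ∅.
  x = 6: f ≡ 0 at y ∈ {4, 6}; g ≡ 0 at y ∈ {5}; common: ∅.
Collecting: common zeros = {(1, 5), (2, 5)}, so the count is 2.
Comparison with the Bézout bound: 2 ≤ 2 = deg(f)·deg(g), as expected for curves with no common component (the bound is attained).


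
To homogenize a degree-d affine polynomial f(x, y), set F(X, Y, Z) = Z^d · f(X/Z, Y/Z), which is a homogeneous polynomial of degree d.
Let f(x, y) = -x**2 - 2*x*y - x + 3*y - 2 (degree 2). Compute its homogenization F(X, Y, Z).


F(X, Y, Z) = -X**2 - 2*X*Y - X*Z + 3*Y*Z - 2*Z**2

deg(f) = 2.
Substitute x = X/Z, y = Y/Z into f, then multiply by Z^2.
  monomial -1·x^2·y^0 ↦ -1·X^2·Y^0·Z^0.
  monomial -2·x^1·y^1 ↦ -2·X^1·Y^1·Z^0.
  monomial -1·x^1·y^0 ↦ -1·X^1·Y^0·Z^1.
  monomial 3·x^0·y^1 ↦ 3·X^0·Y^1·Z^1.
  monomial -2·x^0·y^0 ↦ -2·X^0·Y^0·Z^2.
Collecting: F(X, Y, Z) = -X**2 - 2*X*Y - X*Z + 3*Y*Z - 2*Z**2.


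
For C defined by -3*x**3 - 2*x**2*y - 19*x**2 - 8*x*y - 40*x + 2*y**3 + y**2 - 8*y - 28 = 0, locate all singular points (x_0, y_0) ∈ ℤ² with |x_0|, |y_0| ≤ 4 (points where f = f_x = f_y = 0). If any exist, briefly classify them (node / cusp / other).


Singular points: {(-2, 0)}; classification: node.

Compute partial derivatives:
  f_x = -9*x**2 - 4*x*y - 38*x - 8*y - 40.
  f_y = -2*x**2 - 8*x + 6*y**2 + 2*y - 8.
Scan x_0 ∈ {−4, ..., 4}. For each x_0, f_y(x_0, y) is a polynomial in y; find its integer roots y ∈ {−4, ..., 4}, then test f_x and f at those candidates.
  x = -4: f_y(-4, y) = 6*y**2 + 2*y - 8; vanishes at y ∈ {1}. (-4, 1): f_x = -24 ≠ 0.
  x = -3: f_y(-3, y) = 6*y**2 + 2*y - 2; no integer root y with |y| ≤ 4.
  x = -2: f_y(-2, y) = 6*y**2 + 2*y; vanishes at y ∈ {0}. (-2, 0): f_x = 0, f = 0 — SINGULAR.
  x = -1: f_y(-1, y) = 6*y**2 + 2*y - 2; no integer root y with |y| ≤ 4.
  x = 0: f_y(0, y) = 6*y**2 + 2*y - 8; vanishes at y ∈ {1}. (0, 1): f_x = -48 ≠ 0.
  x = 1: f_y(1, y) = 6*y**2 + 2*y - 18; no integer root y with |y| ≤ 4.
  x = 2: f_y(2, y) = 6*y**2 + 2*y - 32; no integer root y with |y| ≤ 4.
  x = 3: f_y(3, y) = 6*y**2 + 2*y - 50; no integer root y with |y| ≤ 4.
  x = 4: f_y(4, y) = 6*y**2 + 2*y - 72; no integer root y with |y| ≤ 4.
Only singular point on the grid: (-2, 0).
Classify: substitute x = -2 + u, y = 0 + v and expand: f = -3*u**3 - 2*u**2*v - u**2 + 2*v**3 + v**2.
No constant or linear terms (consistent with a singular point). Quadratic part: -u**2 + v**2. Cubic part: -3*u**3 - 2*u**2*v + 2*v**3.
The quadratic part v**2 - u**2 = (v − u)(v + u) splits into two distinct linear factors, so there are two distinct tangent lines y − 0 = ±(x − -2) — this is a node (ordinary double point).
Classification: node.


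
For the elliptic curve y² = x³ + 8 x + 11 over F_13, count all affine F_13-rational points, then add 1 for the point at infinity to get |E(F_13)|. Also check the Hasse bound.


Affine points = {(2, 3), (2, 10), (3, 6), (3, 7), (4, 4), (4, 9), (10, 5), (10, 8), (11, 0)}; affine count = 9; |E(F_13)| = 10.

Discriminant check: Δ ∝ 4a³ + 27b² = 4·8³ + 27·11² = 4·512 + 27·121 ≡ 11 (mod 13). Nonzero ⇒ E is nonsingular.
For each x ∈ F_13, compute rhs = x³ + 8·x + 11 mod 13, then count y ∈ F_13 with y² ≡ rhs.
  x = 0: rhs = 11, matching y values: none (0 points).
  x = 1: rhs = 7, matching y values: none (0 points).
  x = 2: rhs = 9, matching y values: 3, 10 (2 points).
  x = 3: rhs = 10, matching y values: 6, 7 (2 points).
  x = 4: rhs = 3, matching y values: 4, 9 (2 points).
  x = 5: rhs = 7, matching y values: none (0 points).
  x = 6: rhs = 2, matching y values: none (0 points).
  x = 7: rhs = 7, matching y values: none (0 points).
  x = 8: rhs = 2, matching y values: none (0 points).
  x = 9: rhs = 6, matching y values: none (0 points).
  x = 10: rhs = 12, matching y values: 5, 8 (2 points).
  x = 11: rhs = 0, matching y values: 0 (1 points).
  x = 12: rhs = 2, matching y values: none (0 points).
Total affine count: 9.
Full point count |E(F_13)| = 9 + 1 = 10.
Hasse bound: |10 − (13+1)| = |-4| = 4 ≤ 2√13 ≈ 7.2111 ✓.


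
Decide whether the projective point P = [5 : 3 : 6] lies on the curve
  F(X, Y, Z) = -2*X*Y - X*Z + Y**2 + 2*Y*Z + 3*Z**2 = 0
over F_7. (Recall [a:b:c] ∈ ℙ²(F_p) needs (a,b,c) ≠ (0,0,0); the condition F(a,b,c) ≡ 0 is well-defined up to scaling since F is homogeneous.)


F(5,3,6) ≡ 2 (mod 7); P is NOT on the curve.

Evaluate F(5, 3, 6) term-by-term (mod 7).
  -2*X*Y ↦ -2·5·3·1 = -30
  -X*Z ↦ -1·5·1·6 = -30
  Y**2 ↦ 1·1·9·1 = 9
  2*Y*Z ↦ 2·1·3·6 = 36
  3*Z**2 ↦ 3·1·1·36 = 108
Sum: F(5, 3, 6) = (-30) + (-30) + (9) + (36) + (108) = 93.
Reducing mod 7: 93 ≡ 2 (mod 7).
Since F(a, b, c) ≡ 2 ≠ 0 (mod 7), P does NOT lie on the curve.


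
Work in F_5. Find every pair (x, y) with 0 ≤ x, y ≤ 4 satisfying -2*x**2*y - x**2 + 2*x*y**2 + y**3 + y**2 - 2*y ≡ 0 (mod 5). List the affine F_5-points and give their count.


Affine F_5-points: {(0, 0), (0, 1), (0, 3), (1, 4), (2, 4), (4, 1), (4, 2), (4, 3)}; count = 8.

For each of the 25 pairs (x, y) ∈ F_5², evaluate f(x, y) mod 5. Record the zeros.
  x = 0: [0↦0, 1↦0, 2↦3, 3↦0, 4↦2]  zeros at y ∈ {0, 1, 3}
  x = 1: [0↦4, 1↦4, 2↦1, 3↦1, 4↦0]  zeros at y ∈ {4}
  x = 2: [0↦1, 1↦2, 2↦4, 3↦3, 4↦0]  zeros at y ∈ {4}
  x = 3: [0↦1, 1↦4, 2↦2, 3↦1, 4↦2]  zeros at y ∈ ∅
  x = 4: [0↦4, 1↦0, 2↦0, 3↦0, 4↦1]  zeros at y ∈ {1, 2, 3}
Collecting zeros: affine points = {(0, 0), (0, 1), (0, 3), (1, 4), (2, 4), (4, 1), (4, 2), (4, 3)}.
Total count |C(F_5)_aff| = 8.


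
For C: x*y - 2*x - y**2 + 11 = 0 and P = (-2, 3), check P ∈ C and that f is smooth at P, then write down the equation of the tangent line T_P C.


Tangent line at P: x - 8*y + 26 = 0.

Step 1: f(-2, 3) = 0, so P lies on C.
Step 2: partial derivatives
  f_x(x, y) = y - 2, f_y(x, y) = x - 2*y.
  f_x(P) = 1, f_y(P) = -8 (gradient nonzero, so P is smooth).
Step 3: tangent line at P: 1·(x − -2) + -8·(y − 3) = 0.
Expanding: x - 8*y + 26 = 0.


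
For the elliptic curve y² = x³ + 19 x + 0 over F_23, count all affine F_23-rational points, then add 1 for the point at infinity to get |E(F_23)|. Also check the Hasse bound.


Affine points = {(0, 0), (2, 0), (4, 5), (4, 18), (5, 6), (5, 17), (6, 10), (6, 13), (7, 4), (7, 19), (9, 7), (9, 16), (12, 1), (12, 22), (13, 11), (13, 12), (15, 7), (15, 16), (20, 10), (20, 13), (21, 0), (22, 7), (22, 16)}; affine count = 23; |E(F_23)| = 24.

Discriminant check: Δ ∝ 4a³ + 27b² = 4·19³ + 27·0² = 4·6859 + 27·0 ≡ 20 (mod 23). Nonzero ⇒ E is nonsingular.
For each x ∈ F_23, compute rhs = x³ + 19·x + 0 mod 23, then count y ∈ F_23 with y² ≡ rhs.
  x = 0: rhs = 0, matching y values: 0 (1 points).
  x = 1: rhs = 20, matching y values: none (0 points).
  x = 2: rhs = 0, matching y values: 0 (1 points).
  x = 3: rhs = 15, matching y values: none (0 points).
  x = 4: rhs = 2, matching y values: 5, 18 (2 points).
  x = 5: rhs = 13, matching y values: 6, 17 (2 points).
  x = 6: rhs = 8, matching y values: 10, 13 (2 points).
  x = 7: rhs = 16, matching y values: 4, 19 (2 points).
  x = 8: rhs = 20, matching y values: none (0 points).
  x = 9: rhs = 3, matching y values: 7, 16 (2 points).
  x = 10: rhs = 17, matching y values: none (0 points).
  x = 11: rhs = 22, matching y values: none (0 points).
  x = 12: rhs = 1, matching y values: 1, 22 (2 points).
  x = 13: rhs = 6, matching y values: 11, 12 (2 points).
  x = 14: rhs = 20, matching y values: none (0 points).
  x = 15: rhs = 3, matching y values: 7, 16 (2 points).
  x = 16: rhs = 7, matching y values: none (0 points).
  x = 17: rhs = 15, matching y values: none (0 points).
  x = 18: rhs = 10, matching y values: none (0 points).
  x = 19: rhs = 21, matching y values: none (0 points).
  x = 20: rhs = 8, matching y values: 10, 13 (2 points).
  x = 21: rhs = 0, matching y values: 0 (1 points).
  x = 22: rhs = 3, matching y values: 7, 16 (2 points).
Total affine count: 23.
Full point count |E(F_23)| = 23 + 1 = 24.
Hasse bound: |24 − (23+1)| = |0| = 0 ≤ 2√23 ≈ 9.5917 ✓.


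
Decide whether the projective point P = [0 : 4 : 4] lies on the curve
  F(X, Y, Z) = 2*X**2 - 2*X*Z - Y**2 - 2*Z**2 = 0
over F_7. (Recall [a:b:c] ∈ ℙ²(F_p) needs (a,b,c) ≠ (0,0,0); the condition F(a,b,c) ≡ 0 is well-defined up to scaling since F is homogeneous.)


F(0,4,4) ≡ 1 (mod 7); P is NOT on the curve.

Evaluate F(0, 4, 4) term-by-term (mod 7).
  2*X**2 ↦ 2·0·1·1 = 0
  -2*X*Z ↦ -2·0·1·4 = 0
  -Y**2 ↦ -1·1·16·1 = -16
  -2*Z**2 ↦ -2·1·1·16 = -32
Sum: F(0, 4, 4) = (0) + (0) + (-16) + (-32) = -48.
Reducing mod 7: -48 ≡ 1 (mod 7).
Since F(a, b, c) ≡ 1 ≠ 0 (mod 7), P does NOT lie on the curve.


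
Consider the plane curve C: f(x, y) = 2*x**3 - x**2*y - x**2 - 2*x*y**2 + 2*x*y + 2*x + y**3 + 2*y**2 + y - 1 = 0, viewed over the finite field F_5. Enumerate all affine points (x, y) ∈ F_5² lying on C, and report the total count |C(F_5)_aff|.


Affine F_5-points: {(1, 1), (1, 3), (2, 0), (2, 1), (3, 0), (3, 1), (3, 3)}; count = 7.

For each of the 25 pairs (x, y) ∈ F_5², evaluate f(x, y) mod 5. Record the zeros.
  x = 0: [0↦4, 1↦3, 2↦2, 3↦2, 4↦4]  zeros at y ∈ ∅
  x = 1: [0↦2, 1↦0, 2↦4, 3↦0, 4↦4]  zeros at y ∈ {1, 3}
  x = 2: [0↦0, 1↦0, 2↦2, 3↦2, 4↦1]  zeros at y ∈ {0, 1}
  x = 3: [0↦0, 1↦0, 2↦3, 3↦0, 4↦2]  zeros at y ∈ {0, 1, 3}
  x = 4: [0↦4, 1↦2, 2↦4, 3↦1, 4↦4]  zeros at y ∈ ∅
Collecting zeros: affine points = {(1, 1), (1, 3), (2, 0), (2, 1), (3, 0), (3, 1), (3, 3)}.
Total count |C(F_5)_aff| = 7.


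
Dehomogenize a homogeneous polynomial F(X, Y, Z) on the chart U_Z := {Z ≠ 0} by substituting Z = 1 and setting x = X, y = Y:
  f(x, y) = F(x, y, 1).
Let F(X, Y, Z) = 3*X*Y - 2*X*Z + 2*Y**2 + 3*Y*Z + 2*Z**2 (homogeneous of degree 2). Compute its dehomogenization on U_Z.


f(x, y) = 3*x*y - 2*x + 2*y**2 + 3*y + 2

On U_Z we set Z = 1. Each monomial c·X^i·Y^j·Z^k in F becomes c·x^i·y^j·1^k = c·x^i·y^j.
Substituting Z = 1: F(X, Y, 1) = 3*x*y - 2*x + 2*y**2 + 3*y + 2.
Note: deg(f) ≤ deg(F) = 2; strict inequality happens when F is divisible by Z (lost terms).


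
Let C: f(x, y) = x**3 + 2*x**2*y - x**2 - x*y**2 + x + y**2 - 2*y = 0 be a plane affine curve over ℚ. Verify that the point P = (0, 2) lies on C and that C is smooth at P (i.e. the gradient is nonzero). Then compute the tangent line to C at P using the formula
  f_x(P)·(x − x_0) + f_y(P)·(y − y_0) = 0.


Tangent line at P: -3*x + 2*y - 4 = 0.

Step 1: f(0, 2) = 0, so P lies on C.
Step 2: partial derivatives
  f_x(x, y) = 3*x**2 + 4*x*y - 2*x - y**2 + 1, f_y(x, y) = 2*x**2 - 2*x*y + 2*y - 2.
  f_x(P) = -3, f_y(P) = 2 (gradient nonzero, so P is smooth).
Step 3: tangent line at P: -3·(x − 0) + 2·(y − 2) = 0.
Expanding: -3*x + 2*y - 4 = 0.


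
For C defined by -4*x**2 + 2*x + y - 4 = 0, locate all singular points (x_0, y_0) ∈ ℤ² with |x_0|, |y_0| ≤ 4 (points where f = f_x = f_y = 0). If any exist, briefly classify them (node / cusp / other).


No singular points in the scanned grid; C is smooth there.

Compute partial derivatives:
  f_x = 2 - 8*x.
  f_y = 1.
f_y = 1 is a nonzero constant, so f_y never vanishes: no point (x, y) can satisfy f = f_x = f_y = 0. In particular no (x, y) ∈ {−4, ..., 4}² is singular; the curve is smooth.


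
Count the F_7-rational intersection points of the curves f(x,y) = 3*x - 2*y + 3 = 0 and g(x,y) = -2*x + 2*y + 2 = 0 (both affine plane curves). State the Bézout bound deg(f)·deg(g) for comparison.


Common zeros: {(2, 1)}; count = 1; Bézout bound = 1.

deg(f) = 1, deg(g) = 1, so Bézout bound = 1.
Scan x ∈ F_7. For each x, list the y ∈ F_7 with f(x, y) ≡ 0 and those with g(x, y) ≡ 0 (mod 7); the common zeros in that column are the intersection.
  x = 0: f ≡ 0 at y ∈ {5}; g ≡ 0 at y ∈ {6}; common: ∅.
  x = 1: f ≡ 0 at y ∈ {3}; g ≡ 0 at y ∈ {0}; common: ∅.
  x = 2: f ≡ 0 at y ∈ {1}; g ≡ 0 at y ∈ {1}; common: {1}.
  x = 3: f ≡ 0 at y ∈ {6}; g ≡ 0 at y ∈ {2}; common: ∅.
  x = 4: f ≡ 0 at y ∈ {4}; g ≡ 0 at y ∈ {3}; common: ∅.
  x = 5: f ≡ 0 at y ∈ {2}; g ≡ 0 at y ∈ {4}; common: ∅.
  x = 6: f ≡ 0 at y ∈ {0}; g ≡ 0 at y ∈ {5}; common: ∅.
Collecting: common zeros = {(2, 1)}, so the count is 1.
Comparison with the Bézout bound: 1 ≤ 1 = deg(f)·deg(g), as expected for curves with no common component (the bound is attained).


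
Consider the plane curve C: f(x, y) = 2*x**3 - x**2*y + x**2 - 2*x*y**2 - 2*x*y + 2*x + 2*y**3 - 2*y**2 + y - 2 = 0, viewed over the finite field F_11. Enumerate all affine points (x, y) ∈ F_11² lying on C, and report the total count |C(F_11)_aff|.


Affine F_11-points: {(0, 8), (1, 5), (2, 0), (2, 1), (2, 2), (3, 4), (5, 7), (6, 5), (7, 1), (7, 6), (10, 3)}; count = 11.

For each of the 121 pairs (x, y) ∈ F_11², evaluate f(x, y) mod 11. Record the zeros.
  x = 0: [0↦9, 1↦10, 2↦8, 3↦4, 4↦10, 5↦5, 6↦1, 7↦10, 8↦0, 9↦5, 10↦4]  zeros at y ∈ {8}
  x = 1: [0↦3, 1↦10, 2↦10, 3↦4, 4↦4, 5↦0, 6↦4, 7↦6, 8↦7, 9↦8, 10↦10]  zeros at y ∈ {5}
  x = 2: [0↦0, 1↦0, 2↦0, 3↦1, 4↦4, 5↦10, 6↦9, 7↦2, 8↦1, 9↦7, 10↦10]  zeros at y ∈ {0, 1, 2}
  x = 3: [0↦1, 1↦3, 2↦1, 3↦7, 4↦0, 5↦3, 6↦6, 7↦10, 8↦5, 9↦3, 10↦5]  zeros at y ∈ {4}
  x = 4: [0↦7, 1↦9, 2↦3, 3↦1, 4↦4, 5↦2, 6↦7, 7↦9, 8↦9, 9↦8, 10↦7]  zeros at y ∈ ∅
  x = 5: [0↦8, 1↦8, 2↦7, 3↦6, 4↦6, 5↦8, 6↦2, 7↦0, 8↦3, 9↦1, 10↦6]  zeros at y ∈ {7}
  x = 6: [0↦5, 1↦1, 2↦3, 3↦1, 4↦7, 5↦0, 6↦3, 7↦6, 8↦10, 9↦5, 10↦3]  zeros at y ∈ {5}
  x = 7: [0↦10, 1↦0, 2↦3, 3↦9, 4↦8, 5↦1, 6↦0, 7↦6, 8↦9, 9↦10, 10↦10]  zeros at y ∈ {1, 6}
  x = 8: [0↦2, 1↦6, 2↦8, 3↦9, 4↦10, 5↦1, 6↦5, 7↦1, 8↦1, 9↦6, 10↦6]  zeros at y ∈ ∅
  x = 9: [0↦4, 1↦9, 2↦8, 3↦2, 4↦3, 5↦1, 6↦8, 7↦3, 8↦9, 9↦5, 10↦3]  zeros at y ∈ ∅
  x = 10: [0↦6, 1↦10, 2↦4, 3↦0, 4↦10, 5↦2, 6↦10, 7↦2, 8↦1, 9↦8, 10↦2]  zeros at y ∈ {3}
Collecting zeros: affine points = {(0, 8), (1, 5), (2, 0), (2, 1), (2, 2), (3, 4), (5, 7), (6, 5), (7, 1), (7, 6), (10, 3)}.
Total count |C(F_11)_aff| = 11.


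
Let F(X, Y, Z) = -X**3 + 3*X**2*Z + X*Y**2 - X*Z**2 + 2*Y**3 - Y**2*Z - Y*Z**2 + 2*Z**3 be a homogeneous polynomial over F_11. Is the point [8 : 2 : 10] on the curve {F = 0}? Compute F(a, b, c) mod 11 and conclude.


F(8,2,10) ≡ 7 (mod 11); P is NOT on the curve.

Evaluate F(8, 2, 10) term-by-term (mod 11).
  -X**3 ↦ -1·512·1·1 = -512
  3*X**2*Z ↦ 3·64·1·10 = 1920
  X*Y**2 ↦ 1·8·4·1 = 32
  -X*Z**2 ↦ -1·8·1·100 = -800
  2*Y**3 ↦ 2·1·8·1 = 16
  -Y**2*Z ↦ -1·1·4·10 = -40
  -Y*Z**2 ↦ -1·1·2·100 = -200
  2*Z**3 ↦ 2·1·1·1000 = 2000
Sum: F(8, 2, 10) = (-512) + (1920) + (32) + (-800) + (16) + (-40) + (-200) + (2000) = 2416.
Reducing mod 11: 2416 ≡ 7 (mod 11).
Since F(a, b, c) ≡ 7 ≠ 0 (mod 11), P does NOT lie on the curve.


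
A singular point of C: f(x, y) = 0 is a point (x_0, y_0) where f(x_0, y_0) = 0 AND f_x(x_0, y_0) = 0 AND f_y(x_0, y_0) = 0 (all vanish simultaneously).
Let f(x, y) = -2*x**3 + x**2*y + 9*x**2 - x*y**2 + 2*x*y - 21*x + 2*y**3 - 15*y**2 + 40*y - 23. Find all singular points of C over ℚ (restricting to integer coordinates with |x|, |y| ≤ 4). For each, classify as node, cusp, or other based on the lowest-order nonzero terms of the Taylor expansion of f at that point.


Singular points: {(2, 3)}; classification: cusp.

Compute partial derivatives:
  f_x = -6*x**2 + 2*x*y + 18*x - y**2 + 2*y - 21.
  f_y = x**2 - 2*x*y + 2*x + 6*y**2 - 30*y + 40.
Scan x_0 ∈ {−4, ..., 4}. For each x_0, f_y(x_0, y) is a polynomial in y; find its integer roots y ∈ {−4, ..., 4}, then test f_x and f at those candidates.
  x = -4: f_y(-4, y) = 6*y**2 - 22*y + 48; no integer root y with |y| ≤ 4.
  x = -3: f_y(-3, y) = 6*y**2 - 24*y + 43; no integer root y with |y| ≤ 4.
  x = -2: f_y(-2, y) = 6*y**2 - 26*y + 40; no integer root y with |y| ≤ 4.
  x = -1: f_y(-1, y) = 6*y**2 - 28*y + 39; no integer root y with |y| ≤ 4.
  x = 0: f_y(0, y) = 6*y**2 - 30*y + 40; no integer root y with |y| ≤ 4.
  x = 1: f_y(1, y) = 6*y**2 - 32*y + 43; no integer root y with |y| ≤ 4.
  x = 2: f_y(2, y) = 6*y**2 - 34*y + 48; vanishes at y ∈ {3}. (2, 3): f_x = 0, f = 0 — SINGULAR.
  x = 3: f_y(3, y) = 6*y**2 - 36*y + 55; no integer root y with |y| ≤ 4.
  x = 4: f_y(4, y) = 6*y**2 - 38*y + 64; no integer root y with |y| ≤ 4.
Only singular point on the grid: (2, 3).
Classify: substitute x = 2 + u, y = 3 + v and expand: f = -2*u**3 + u**2*v - u*v**2 + 2*v**3 + v**2.
No constant or linear terms (consistent with a singular point). Quadratic part: v**2. Cubic part: -2*u**3 + u**2*v - u*v**2 + 2*v**3.
The quadratic part v**2 is a perfect square, so there is a single (double) tangent line v = 0, i.e. y = 3. Restricting the cubic part to that line (v = 0) leaves -2*u**3 ≠ 0, so f is not divisible by v and the branch is v² ≈ 2*u**3 to lowest order — this is a cusp.
Classification: cusp.


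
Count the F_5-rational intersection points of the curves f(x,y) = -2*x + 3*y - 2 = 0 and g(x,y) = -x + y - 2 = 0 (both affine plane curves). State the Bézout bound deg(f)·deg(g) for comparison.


Common zeros: {(1, 3)}; count = 1; Bézout bound = 1.

deg(f) = 1, deg(g) = 1, so Bézout bound = 1.
Scan x ∈ F_5. For each x, list the y ∈ F_5 with f(x, y) ≡ 0 and those with g(x, y) ≡ 0 (mod 5); the common zeros in that column are the intersection.
  x = 0: f ≡ 0 at y ∈ {4}; g ≡ 0 at y ∈ {2}; common: ∅.
  x = 1: f ≡ 0 at y ∈ {3}; g ≡ 0 at y ∈ {3}; common: {3}.
  x = 2: f ≡ 0 at y ∈ {2}; g ≡ 0 at y ∈ {4}; common: ∅.
  x = 3: f ≡ 0 at y ∈ {1}; g ≡ 0 at y ∈ {0}; common: ∅.
  x = 4: f ≡ 0 at y ∈ {0}; g ≡ 0 at y ∈ {1}; common: ∅.
Collecting: common zeros = {(1, 3)}, so the count is 1.
Comparison with the Bézout bound: 1 ≤ 1 = deg(f)·deg(g), as expected for curves with no common component (the bound is attained).


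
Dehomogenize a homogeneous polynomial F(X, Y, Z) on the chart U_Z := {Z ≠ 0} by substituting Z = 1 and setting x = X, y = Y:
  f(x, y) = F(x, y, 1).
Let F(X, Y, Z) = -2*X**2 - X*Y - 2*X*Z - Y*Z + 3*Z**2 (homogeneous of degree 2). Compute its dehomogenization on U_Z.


f(x, y) = -2*x**2 - x*y - 2*x - y + 3

On U_Z we set Z = 1. Each monomial c·X^i·Y^j·Z^k in F becomes c·x^i·y^j·1^k = c·x^i·y^j.
Substituting Z = 1: F(X, Y, 1) = -2*x**2 - x*y - 2*x - y + 3.
Note: deg(f) ≤ deg(F) = 2; strict inequality happens when F is divisible by Z (lost terms).


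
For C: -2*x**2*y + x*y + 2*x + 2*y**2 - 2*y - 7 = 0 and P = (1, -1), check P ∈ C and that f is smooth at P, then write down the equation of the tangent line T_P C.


Tangent line at P: 5*x - 7*y - 12 = 0.

Step 1: f(1, -1) = 0, so P lies on C.
Step 2: partial derivatives
  f_x(x, y) = -4*x*y + y + 2, f_y(x, y) = -2*x**2 + x + 4*y - 2.
  f_x(P) = 5, f_y(P) = -7 (gradient nonzero, so P is smooth).
Step 3: tangent line at P: 5·(x − 1) + -7·(y − -1) = 0.
Expanding: 5*x - 7*y - 12 = 0.


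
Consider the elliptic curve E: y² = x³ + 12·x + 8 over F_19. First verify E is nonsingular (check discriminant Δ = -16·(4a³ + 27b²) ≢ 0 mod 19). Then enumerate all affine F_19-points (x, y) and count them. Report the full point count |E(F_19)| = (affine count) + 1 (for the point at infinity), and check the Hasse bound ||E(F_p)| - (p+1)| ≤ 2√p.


Affine points = {(4, 5), (4, 14), (6, 7), (6, 12), (7, 6), (7, 13), (9, 3), (9, 16), (10, 8), (10, 11), (13, 9), (13, 10)}; affine count = 12; |E(F_19)| = 13.

Discriminant check: Δ ∝ 4a³ + 27b² = 4·12³ + 27·8² = 4·1728 + 27·64 ≡ 14 (mod 19). Nonzero ⇒ E is nonsingular.
For each x ∈ F_19, compute rhs = x³ + 12·x + 8 mod 19, then count y ∈ F_19 with y² ≡ rhs.
  x = 0: rhs = 8, matching y values: none (0 points).
  x = 1: rhs = 2, matching y values: none (0 points).
  x = 2: rhs = 2, matching y values: none (0 points).
  x = 3: rhs = 14, matching y values: none (0 points).
  x = 4: rhs = 6, matching y values: 5, 14 (2 points).
  x = 5: rhs = 3, matching y values: none (0 points).
  x = 6: rhs = 11, matching y values: 7, 12 (2 points).
  x = 7: rhs = 17, matching y values: 6, 13 (2 points).
  x = 8: rhs = 8, matching y values: none (0 points).
  x = 9: rhs = 9, matching y values: 3, 16 (2 points).
  x = 10: rhs = 7, matching y values: 8, 11 (2 points).
  x = 11: rhs = 8, matching y values: none (0 points).
  x = 12: rhs = 18, matching y values: none (0 points).
  x = 13: rhs = 5, matching y values: 9, 10 (2 points).
  x = 14: rhs = 13, matching y values: none (0 points).
  x = 15: rhs = 10, matching y values: none (0 points).
  x = 16: rhs = 2, matching y values: none (0 points).
  x = 17: rhs = 14, matching y values: none (0 points).
  x = 18: rhs = 14, matching y values: none (0 points).
Total affine count: 12.
Full point count |E(F_19)| = 12 + 1 = 13.
Hasse bound: |13 − (19+1)| = |-7| = 7 ≤ 2√19 ≈ 8.7178 ✓.


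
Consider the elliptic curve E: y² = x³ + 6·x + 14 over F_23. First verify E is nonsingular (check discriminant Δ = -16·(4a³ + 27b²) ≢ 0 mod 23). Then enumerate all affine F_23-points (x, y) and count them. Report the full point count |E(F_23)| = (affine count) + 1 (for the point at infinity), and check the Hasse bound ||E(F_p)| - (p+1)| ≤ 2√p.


Affine points = {(3, 6), (3, 17), (5, 10), (5, 13), (6, 6), (6, 17), (7, 10), (7, 13), (10, 4), (10, 19), (11, 10), (11, 13), (13, 9), (13, 14), (14, 6), (14, 17), (15, 11), (15, 12), (19, 8), (19, 15)}; affine count = 20; |E(F_23)| = 21.

Discriminant check: Δ ∝ 4a³ + 27b² = 4·6³ + 27·14² = 4·216 + 27·196 ≡ 15 (mod 23). Nonzero ⇒ E is nonsingular.
For each x ∈ F_23, compute rhs = x³ + 6·x + 14 mod 23, then count y ∈ F_23 with y² ≡ rhs.
  x = 0: rhs = 14, matching y values: none (0 points).
  x = 1: rhs = 21, matching y values: none (0 points).
  x = 2: rhs = 11, matching y values: none (0 points).
  x = 3: rhs = 13, matching y values: 6, 17 (2 points).
  x = 4: rhs = 10, matching y values: none (0 points).
  x = 5: rhs = 8, matching y values: 10, 13 (2 points).
  x = 6: rhs = 13, matching y values: 6, 17 (2 points).
  x = 7: rhs = 8, matching y values: 10, 13 (2 points).
  x = 8: rhs = 22, matching y values: none (0 points).
  x = 9: rhs = 15, matching y values: none (0 points).
  x = 10: rhs = 16, matching y values: 4, 19 (2 points).
  x = 11: rhs = 8, matching y values: 10, 13 (2 points).
  x = 12: rhs = 20, matching y values: none (0 points).
  x = 13: rhs = 12, matching y values: 9, 14 (2 points).
  x = 14: rhs = 13, matching y values: 6, 17 (2 points).
  x = 15: rhs = 6, matching y values: 11, 12 (2 points).
  x = 16: rhs = 20, matching y values: none (0 points).
  x = 17: rhs = 15, matching y values: none (0 points).
  x = 18: rhs = 20, matching y values: none (0 points).
  x = 19: rhs = 18, matching y values: 8, 15 (2 points).
  x = 20: rhs = 15, matching y values: none (0 points).
  x = 21: rhs = 17, matching y values: none (0 points).
  x = 22: rhs = 7, matching y values: none (0 points).
Total affine count: 20.
Full point count |E(F_23)| = 20 + 1 = 21.
Hasse bound: |21 − (23+1)| = |-3| = 3 ≤ 2√23 ≈ 9.5917 ✓.


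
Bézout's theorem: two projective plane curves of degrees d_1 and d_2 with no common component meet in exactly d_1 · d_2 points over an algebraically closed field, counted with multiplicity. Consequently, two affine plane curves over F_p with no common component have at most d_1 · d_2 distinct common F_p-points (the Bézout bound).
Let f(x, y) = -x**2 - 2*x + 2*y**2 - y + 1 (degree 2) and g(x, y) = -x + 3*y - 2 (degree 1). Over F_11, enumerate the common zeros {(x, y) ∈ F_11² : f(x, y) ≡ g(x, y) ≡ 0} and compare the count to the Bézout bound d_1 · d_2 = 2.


Common zeros: {(0, 8), (6, 10)}; count = 2; Bézout bound = 2.

deg(f) = 2, deg(g) = 1, so Bézout bound = 2.
Scan x ∈ F_11. For each x, list the y ∈ F_11 with f(x, y) ≡ 0 and those with g(x, y) ≡ 0 (mod 11); the common zeros in that column are the intersection.
  x = 0: f ≡ 0 at y ∈ {8, 9}; g ≡ 0 at y ∈ {8}; common: {8}.
  x = 1: f ≡ 0 at y ∈ ∅; g ≡ 0 at y ∈ {1}; common: ∅.
  x = 2: f ≡ 0 at y ∈ ∅; g ≡ 0 at y ∈ {5}; common: ∅.
  x = 3: f ≡ 0 at y ∈ {7, 10}; g ≡ 0 at y ∈ {9}; common: ∅.
  x = 4: f ≡ 0 at y ∈ {1, 5}; g ≡ 0 at y ∈ {2}; common: ∅.
  x = 5: f ≡ 0 at y ∈ {1, 5}; g ≡ 0 at y ∈ {6}; common: ∅.
  x = 6: f ≡ 0 at y ∈ {7, 10}; g ≡ 0 at y ∈ {10}; common: {10}.
  x = 7: f ≡ 0 at y ∈ ∅; g ≡ 0 at y ∈ {3}; common: ∅.
  x = 8: f ≡ 0 at y ∈ ∅; g ≡ 0 at y ∈ {7}; common: ∅.
  x = 9: f ≡ 0 at y ∈ {8, 9}; g ≡ 0 at y ∈ {0}; common: ∅.
  x = 10: f ≡ 0 at y ∈ ∅; g ≡ 0 at y ∈ {4}; common: ∅.
Collecting: common zeros = {(0, 8), (6, 10)}, so the count is 2.
Comparison with the Bézout bound: 2 ≤ 2 = deg(f)·deg(g), as expected for curves with no common component (the bound is attained).


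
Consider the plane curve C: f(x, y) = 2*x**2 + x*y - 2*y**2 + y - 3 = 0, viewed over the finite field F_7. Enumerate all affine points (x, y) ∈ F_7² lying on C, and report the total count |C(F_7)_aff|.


Affine F_7-points: {(2, 6)}; count = 1.

For each of the 49 pairs (x, y) ∈ F_7², evaluate f(x, y) mod 7. Record the zeros.
  x = 0: [0↦4, 1↦3, 2↦5, 3↦3, 4↦4, 5↦1, 6↦1]  zeros at y ∈ ∅
  x = 1: [0↦6, 1↦6, 2↦2, 3↦1, 4↦3, 5↦1, 6↦2]  zeros at y ∈ ∅
  x = 2: [0↦5, 1↦6, 2↦3, 3↦3, 4↦6, 5↦5, 6↦0]  zeros at y ∈ {6}
  x = 3: [0↦1, 1↦3, 2↦1, 3↦2, 4↦6, 5↦6, 6↦2]  zeros at y ∈ ∅
  x = 4: [0↦1, 1↦4, 2↦3, 3↦5, 4↦3, 5↦4, 6↦1]  zeros at y ∈ ∅
  x = 5: [0↦5, 1↦2, 2↦2, 3↦5, 4↦4, 5↦6, 6↦4]  zeros at y ∈ ∅
  x = 6: [0↦6, 1↦4, 2↦5, 3↦2, 4↦2, 5↦5, 6↦4]  zeros at y ∈ ∅
Collecting zeros: affine points = {(2, 6)}.
Total count |C(F_7)_aff| = 1.


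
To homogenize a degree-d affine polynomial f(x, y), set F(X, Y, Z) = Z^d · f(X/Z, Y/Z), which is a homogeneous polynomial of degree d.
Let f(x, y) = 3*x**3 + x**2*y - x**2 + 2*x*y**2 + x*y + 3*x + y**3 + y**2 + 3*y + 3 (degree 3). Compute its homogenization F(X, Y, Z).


F(X, Y, Z) = 3*X**3 + X**2*Y - X**2*Z + 2*X*Y**2 + X*Y*Z + 3*X*Z**2 + Y**3 + Y**2*Z + 3*Y*Z**2 + 3*Z**3

deg(f) = 3.
Substitute x = X/Z, y = Y/Z into f, then multiply by Z^3.
  monomial 3·x^3·y^0 ↦ 3·X^3·Y^0·Z^0.
  monomial 1·x^2·y^1 ↦ 1·X^2·Y^1·Z^0.
  monomial -1·x^2·y^0 ↦ -1·X^2·Y^0·Z^1.
  monomial 2·x^1·y^2 ↦ 2·X^1·Y^2·Z^0.
  monomial 1·x^1·y^1 ↦ 1·X^1·Y^1·Z^1.
  monomial 3·x^1·y^0 ↦ 3·X^1·Y^0·Z^2.
  monomial 1·x^0·y^3 ↦ 1·X^0·Y^3·Z^0.
  monomial 1·x^0·y^2 ↦ 1·X^0·Y^2·Z^1.
  monomial 3·x^0·y^1 ↦ 3·X^0·Y^1·Z^2.
  monomial 3·x^0·y^0 ↦ 3·X^0·Y^0·Z^3.
Collecting: F(X, Y, Z) = 3*X**3 + X**2*Y - X**2*Z + 2*X*Y**2 + X*Y*Z + 3*X*Z**2 + Y**3 + Y**2*Z + 3*Y*Z**2 + 3*Z**3.


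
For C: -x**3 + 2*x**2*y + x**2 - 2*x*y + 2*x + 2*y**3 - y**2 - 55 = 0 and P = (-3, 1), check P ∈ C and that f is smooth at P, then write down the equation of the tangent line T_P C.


Tangent line at P: -45*x + 28*y - 163 = 0.

Step 1: f(-3, 1) = 0, so P lies on C.
Step 2: partial derivatives
  f_x(x, y) = -3*x**2 + 4*x*y + 2*x - 2*y + 2, f_y(x, y) = 2*x**2 - 2*x + 6*y**2 - 2*y.
  f_x(P) = -45, f_y(P) = 28 (gradient nonzero, so P is smooth).
Step 3: tangent line at P: -45·(x − -3) + 28·(y − 1) = 0.
Expanding: -45*x + 28*y - 163 = 0.


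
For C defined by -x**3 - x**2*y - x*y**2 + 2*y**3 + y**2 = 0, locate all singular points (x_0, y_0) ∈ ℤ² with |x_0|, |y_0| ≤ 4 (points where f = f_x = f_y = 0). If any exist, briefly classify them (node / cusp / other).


Singular points: {(0, 0)}; classification: cusp.

Compute partial derivatives:
  f_x = -3*x**2 - 2*x*y - y**2.
  f_y = -x**2 - 2*x*y + 6*y**2 + 2*y.
Scan x_0 ∈ {−4, ..., 4}. For each x_0, f_y(x_0, y) is a polynomial in y; find its integer roots y ∈ {−4, ..., 4}, then test f_x and f at those candidates.
  x = -4: f_y(-4, y) = 6*y**2 + 10*y - 16; vanishes at y ∈ {1}. (-4, 1): f_x = -41 ≠ 0.
  x = -3: f_y(-3, y) = 6*y**2 + 8*y - 9; no integer root y with |y| ≤ 4.
  x = -2: f_y(-2, y) = 6*y**2 + 6*y - 4; no integer root y with |y| ≤ 4.
  x = -1: f_y(-1, y) = 6*y**2 + 4*y - 1; no integer root y with |y| ≤ 4.
  x = 0: f_y(0, y) = 6*y**2 + 2*y; vanishes at y ∈ {0}. (0, 0): f_x = 0, f = 0 — SINGULAR.
  x = 1: f_y(1, y) = 6*y**2 - 1; no integer root y with |y| ≤ 4.
  x = 2: f_y(2, y) = 6*y**2 - 2*y - 4; vanishes at y ∈ {1}. (2, 1): f_x = -17 ≠ 0.
  x = 3: f_y(3, y) = 6*y**2 - 4*y - 9; no integer root y with |y| ≤ 4.
  x = 4: f_y(4, y) = 6*y**2 - 6*y - 16; no integer root y with |y| ≤ 4.
Only singular point on the grid: (0, 0).
Classify: substitute x = 0 + u, y = 0 + v and expand: f = -u**3 - u**2*v - u*v**2 + 2*v**3 + v**2.
No constant or linear terms (consistent with a singular point). Quadratic part: v**2. Cubic part: -u**3 - u**2*v - u*v**2 + 2*v**3.
The quadratic part v**2 is a perfect square, so there is a single (double) tangent line v = 0, i.e. y = 0. Restricting the cubic part to that line (v = 0) leaves -u**3 ≠ 0, so f is not divisible by v and the branch is v² ≈ u**3 to lowest order — this is a cusp.
Classification: cusp.


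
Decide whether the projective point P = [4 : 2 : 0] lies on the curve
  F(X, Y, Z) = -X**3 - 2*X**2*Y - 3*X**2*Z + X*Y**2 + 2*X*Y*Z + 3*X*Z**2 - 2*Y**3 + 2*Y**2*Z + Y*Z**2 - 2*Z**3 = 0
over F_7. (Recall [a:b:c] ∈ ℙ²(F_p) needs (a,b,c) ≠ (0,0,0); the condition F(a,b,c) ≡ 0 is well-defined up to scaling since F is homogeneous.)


F(4,2,0) ≡ 5 (mod 7); P is NOT on the curve.

Evaluate F(4, 2, 0) term-by-term (mod 7).
  -X**3 ↦ -1·64·1·1 = -64
  -2*X**2*Y ↦ -2·16·2·1 = -64
  -3*X**2*Z ↦ -3·16·1·0 = 0
  X*Y**2 ↦ 1·4·4·1 = 16
  2*X*Y*Z ↦ 2·4·2·0 = 0
  3*X*Z**2 ↦ 3·4·1·0 = 0
  -2*Y**3 ↦ -2·1·8·1 = -16
  2*Y**2*Z ↦ 2·1·4·0 = 0
  Y*Z**2 ↦ 1·1·2·0 = 0
  -2*Z**3 ↦ -2·1·1·0 = 0
Sum: F(4, 2, 0) = (-64) + (-64) + (0) + (16) + (0) + (0) + (-16) + (0) + (0) + (0) = -128.
Reducing mod 7: -128 ≡ 5 (mod 7).
Since F(a, b, c) ≡ 5 ≠ 0 (mod 7), P does NOT lie on the curve.


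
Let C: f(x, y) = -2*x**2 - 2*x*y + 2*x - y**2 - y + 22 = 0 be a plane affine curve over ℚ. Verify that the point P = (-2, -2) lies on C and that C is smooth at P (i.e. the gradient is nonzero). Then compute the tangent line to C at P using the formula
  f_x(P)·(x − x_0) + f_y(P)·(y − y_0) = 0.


Tangent line at P: 14*x + 7*y + 42 = 0.

Step 1: f(-2, -2) = 0, so P lies on C.
Step 2: partial derivatives
  f_x(x, y) = -4*x - 2*y + 2, f_y(x, y) = -2*x - 2*y - 1.
  f_x(P) = 14, f_y(P) = 7 (gradient nonzero, so P is smooth).
Step 3: tangent line at P: 14·(x − -2) + 7·(y − -2) = 0.
Expanding: 14*x + 7*y + 42 = 0.


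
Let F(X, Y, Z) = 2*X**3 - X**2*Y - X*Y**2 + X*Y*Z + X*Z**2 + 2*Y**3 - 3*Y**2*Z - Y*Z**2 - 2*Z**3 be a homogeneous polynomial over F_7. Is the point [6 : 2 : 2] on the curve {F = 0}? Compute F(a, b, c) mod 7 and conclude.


F(6,2,2) ≡ 2 (mod 7); P is NOT on the curve.

Evaluate F(6, 2, 2) term-by-term (mod 7).
  2*X**3 ↦ 2·216·1·1 = 432
  -X**2*Y ↦ -1·36·2·1 = -72
  -X*Y**2 ↦ -1·6·4·1 = -24
  X*Y*Z ↦ 1·6·2·2 = 24
  X*Z**2 ↦ 1·6·1·4 = 24
  2*Y**3 ↦ 2·1·8·1 = 16
  -3*Y**2*Z ↦ -3·1·4·2 = -24
  -Y*Z**2 ↦ -1·1·2·4 = -8
  -2*Z**3 ↦ -2·1·1·8 = -16
Sum: F(6, 2, 2) = (432) + (-72) + (-24) + (24) + (24) + (16) + (-24) + (-8) + (-16) = 352.
Reducing mod 7: 352 ≡ 2 (mod 7).
Since F(a, b, c) ≡ 2 ≠ 0 (mod 7), P does NOT lie on the curve.


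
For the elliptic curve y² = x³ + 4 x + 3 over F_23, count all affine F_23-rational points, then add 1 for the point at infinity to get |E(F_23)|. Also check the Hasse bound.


Affine points = {(0, 7), (0, 16), (1, 10), (1, 13), (6, 6), (6, 17), (7, 11), (7, 12), (8, 8), (8, 15), (9, 3), (9, 20), (10, 10), (10, 13), (12, 10), (12, 13), (16, 0), (17, 4), (17, 19)}; affine count = 19; |E(F_23)| = 20.

Discriminant check: Δ ∝ 4a³ + 27b² = 4·4³ + 27·3² = 4·64 + 27·9 ≡ 16 (mod 23). Nonzero ⇒ E is nonsingular.
For each x ∈ F_23, compute rhs = x³ + 4·x + 3 mod 23, then count y ∈ F_23 with y² ≡ rhs.
  x = 0: rhs = 3, matching y values: 7, 16 (2 points).
  x = 1: rhs = 8, matching y values: 10, 13 (2 points).
  x = 2: rhs = 19, matching y values: none (0 points).
  x = 3: rhs = 19, matching y values: none (0 points).
  x = 4: rhs = 14, matching y values: none (0 points).
  x = 5: rhs = 10, matching y values: none (0 points).
  x = 6: rhs = 13, matching y values: 6, 17 (2 points).
  x = 7: rhs = 6, matching y values: 11, 12 (2 points).
  x = 8: rhs = 18, matching y values: 8, 15 (2 points).
  x = 9: rhs = 9, matching y values: 3, 20 (2 points).
  x = 10: rhs = 8, matching y values: 10, 13 (2 points).
  x = 11: rhs = 21, matching y values: none (0 points).
  x = 12: rhs = 8, matching y values: 10, 13 (2 points).
  x = 13: rhs = 21, matching y values: none (0 points).
  x = 14: rhs = 20, matching y values: none (0 points).
  x = 15: rhs = 11, matching y values: none (0 points).
  x = 16: rhs = 0, matching y values: 0 (1 points).
  x = 17: rhs = 16, matching y values: 4, 19 (2 points).
  x = 18: rhs = 19, matching y values: none (0 points).
  x = 19: rhs = 15, matching y values: none (0 points).
  x = 20: rhs = 10, matching y values: none (0 points).
  x = 21: rhs = 10, matching y values: none (0 points).
  x = 22: rhs = 21, matching y values: none (0 points).
Total affine count: 19.
Full point count |E(F_23)| = 19 + 1 = 20.
Hasse bound: |20 − (23+1)| = |-4| = 4 ≤ 2√23 ≈ 9.5917 ✓.


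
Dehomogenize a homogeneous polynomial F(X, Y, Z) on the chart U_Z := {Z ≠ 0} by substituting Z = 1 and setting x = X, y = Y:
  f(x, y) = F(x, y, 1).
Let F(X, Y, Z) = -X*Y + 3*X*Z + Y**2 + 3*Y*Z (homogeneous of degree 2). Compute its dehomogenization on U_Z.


f(x, y) = -x*y + 3*x + y**2 + 3*y

On U_Z we set Z = 1. Each monomial c·X^i·Y^j·Z^k in F becomes c·x^i·y^j·1^k = c·x^i·y^j.
Substituting Z = 1: F(X, Y, 1) = -x*y + 3*x + y**2 + 3*y.
Note: deg(f) ≤ deg(F) = 2; strict inequality happens when F is divisible by Z (lost terms).


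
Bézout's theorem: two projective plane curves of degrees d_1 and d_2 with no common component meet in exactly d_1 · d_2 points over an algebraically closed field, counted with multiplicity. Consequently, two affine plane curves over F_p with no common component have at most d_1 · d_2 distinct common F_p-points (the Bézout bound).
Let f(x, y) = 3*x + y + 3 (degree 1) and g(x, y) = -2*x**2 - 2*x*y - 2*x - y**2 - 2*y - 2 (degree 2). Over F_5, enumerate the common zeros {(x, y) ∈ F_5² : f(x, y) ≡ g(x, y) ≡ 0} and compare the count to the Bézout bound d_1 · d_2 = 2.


Common zeros: {(0, 2)}; count = 1; Bézout bound = 2.

deg(f) = 1, deg(g) = 2, so Bézout bound = 2.
Scan x ∈ F_5. For each x, list the y ∈ F_5 with f(x, y) ≡ 0 and those with g(x, y) ≡ 0 (mod 5); the common zeros in that column are the intersection.
  x = 0: f ≡ 0 at y ∈ {2}; g ≡ 0 at y ∈ {1, 2}; common: {2}.
  x = 1: f ≡ 0 at y ∈ {4}; g ≡ 0 at y ∈ ∅; common: ∅.
  x = 2: f ≡ 0 at y ∈ {1}; g ≡ 0 at y ∈ {2}; common: ∅.
  x = 3: f ≡ 0 at y ∈ {3}; g ≡ 0 at y ∈ {1}; common: ∅.
  x = 4: f ≡ 0 at y ∈ {0}; g ≡ 0 at y ∈ ∅; common: ∅.
Collecting: common zeros = {(0, 2)}, so the count is 1.
Comparison with the Bézout bound: 1 ≤ 2 = deg(f)·deg(g), as expected for curves with no common component (the affine F_5-count falls short of the bound because intersections may lie at infinity, over extension fields, or carry multiplicity).


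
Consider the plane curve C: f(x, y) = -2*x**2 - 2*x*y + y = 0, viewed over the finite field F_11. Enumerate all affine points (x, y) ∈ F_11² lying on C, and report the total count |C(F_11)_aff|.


Affine F_11-points: {(0, 0), (1, 9), (2, 1), (3, 3), (4, 8), (5, 3), (7, 6), (8, 1), (9, 6), (10, 8)}; count = 10.

For each of the 121 pairs (x, y) ∈ F_11², evaluate f(x, y) mod 11. Record the zeros.
  x = 0: [0↦0, 1↦1, 2↦2, 3↦3, 4↦4, 5↦5, 6↦6, 7↦7, 8↦8, 9↦9, 10↦10]  zeros at y ∈ {0}
  x = 1: [0↦9, 1↦8, 2↦7, 3↦6, 4↦5, 5↦4, 6↦3, 7↦2, 8↦1, 9↦0, 10↦10]  zeros at y ∈ {9}
  x = 2: [0↦3, 1↦0, 2↦8, 3↦5, 4↦2, 5↦10, 6↦7, 7↦4, 8↦1, 9↦9, 10↦6]  zeros at y ∈ {1}
  x = 3: [0↦4, 1↦10, 2↦5, 3↦0, 4↦6, 5↦1, 6↦7, 7↦2, 8↦8, 9↦3, 10↦9]  zeros at y ∈ {3}
  x = 4: [0↦1, 1↦5, 2↦9, 3↦2, 4↦6, 5↦10, 6↦3, 7↦7, 8↦0, 9↦4, 10↦8]  zeros at y ∈ {8}
  x = 5: [0↦5, 1↦7, 2↦9, 3↦0, 4↦2, 5↦4, 6↦6, 7↦8, 8↦10, 9↦1, 10↦3]  zeros at y ∈ {3}
  x = 6: [0↦5, 1↦5, 2↦5, 3↦5, 4↦5, 5↦5, 6↦5, 7↦5, 8↦5, 9↦5, 10↦5]  zeros at y ∈ ∅
  x = 7: [0↦1, 1↦10, 2↦8, 3↦6, 4↦4, 5↦2, 6↦0, 7↦9, 8↦7, 9↦5, 10↦3]  zeros at y ∈ {6}
  x = 8: [0↦4, 1↦0, 2↦7, 3↦3, 4↦10, 5↦6, 6↦2, 7↦9, 8↦5, 9↦1, 10↦8]  zeros at y ∈ {1}
  x = 9: [0↦3, 1↦8, 2↦2, 3↦7, 4↦1, 5↦6, 6↦0, 7↦5, 8↦10, 9↦4, 10↦9]  zeros at y ∈ {6}
  x = 10: [0↦9, 1↦1, 2↦4, 3↦7, 4↦10, 5↦2, 6↦5, 7↦8, 8↦0, 9↦3, 10↦6]  zeros at y ∈ {8}
Collecting zeros: affine points = {(0, 0), (1, 9), (2, 1), (3, 3), (4, 8), (5, 3), (7, 6), (8, 1), (9, 6), (10, 8)}.
Total count |C(F_11)_aff| = 10.


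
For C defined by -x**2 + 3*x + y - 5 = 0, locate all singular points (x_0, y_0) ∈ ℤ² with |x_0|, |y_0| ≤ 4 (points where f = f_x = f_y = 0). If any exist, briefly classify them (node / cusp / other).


No singular points in the scanned grid; C is smooth there.

Compute partial derivatives:
  f_x = 3 - 2*x.
  f_y = 1.
f_y = 1 is a nonzero constant, so f_y never vanishes: no point (x, y) can satisfy f = f_x = f_y = 0. In particular no (x, y) ∈ {−4, ..., 4}² is singular; the curve is smooth.


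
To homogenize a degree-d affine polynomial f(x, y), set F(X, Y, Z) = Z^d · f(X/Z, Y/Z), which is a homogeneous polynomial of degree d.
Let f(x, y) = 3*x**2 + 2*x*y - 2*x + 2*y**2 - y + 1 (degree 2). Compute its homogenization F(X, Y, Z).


F(X, Y, Z) = 3*X**2 + 2*X*Y - 2*X*Z + 2*Y**2 - Y*Z + Z**2

deg(f) = 2.
Substitute x = X/Z, y = Y/Z into f, then multiply by Z^2.
  monomial 3·x^2·y^0 ↦ 3·X^2·Y^0·Z^0.
  monomial 2·x^1·y^1 ↦ 2·X^1·Y^1·Z^0.
  monomial -2·x^1·y^0 ↦ -2·X^1·Y^0·Z^1.
  monomial 2·x^0·y^2 ↦ 2·X^0·Y^2·Z^0.
  monomial -1·x^0·y^1 ↦ -1·X^0·Y^1·Z^1.
  monomial 1·x^0·y^0 ↦ 1·X^0·Y^0·Z^2.
Collecting: F(X, Y, Z) = 3*X**2 + 2*X*Y - 2*X*Z + 2*Y**2 - Y*Z + Z**2.


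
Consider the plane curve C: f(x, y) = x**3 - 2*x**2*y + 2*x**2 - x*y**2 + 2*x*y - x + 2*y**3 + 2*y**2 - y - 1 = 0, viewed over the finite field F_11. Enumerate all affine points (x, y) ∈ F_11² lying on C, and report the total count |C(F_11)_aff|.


Affine F_11-points: {(0, 10), (2, 4), (4, 1), (6, 8), (7, 3), (9, 5), (9, 7), (9, 8), (10, 8)}; count = 9.

For each of the 121 pairs (x, y) ∈ F_11², evaluate f(x, y) mod 11. Record the zeros.
  x = 0: [0↦10, 1↦2, 2↦10, 3↦2, 4↦1, 5↦8, 6↦2, 7↦6, 8↦10, 9↦4, 10↦0]  zeros at y ∈ {10}
  x = 1: [0↦1, 1↦3, 2↦8, 3↦6, 4↦9, 5↦7, 6↦1, 7↦3, 8↦3, 9↦2, 10↦1]  zeros at y ∈ ∅
  x = 2: [0↦2, 1↦10, 2↦8, 3↦8, 4↦0, 5↦7, 6↦8, 7↦4, 8↦7, 9↦7, 10↦5]  zeros at y ∈ {4}
  x = 3: [0↦8, 1↦7, 2↦5, 3↦3, 4↦2, 5↦3, 6↦7, 7↦4, 8↦6, 9↦3, 10↦7]  zeros at y ∈ ∅
  x = 4: [0↦3, 1↦0, 2↦5, 3↦8, 4↦10, 5↦1, 6↦4, 7↦9, 8↦6, 9↦7, 10↦2]  zeros at y ∈ {1}
  x = 5: [0↦4, 1↦6, 2↦3, 3↦7, 4↦8, 5↦7, 6↦5, 7↦3, 8↦2, 9↦3, 10↦7]  zeros at y ∈ ∅
  x = 6: [0↦6, 1↦9, 2↦5, 3↦6, 4↦2, 5↦5, 6↦5, 7↦3, 8↦0, 9↦8, 10↦6]  zeros at y ∈ {8}
  x = 7: [0↦4, 1↦4, 2↦6, 3↦0, 4↦9, 5↦1, 6↦10, 7↦4, 8↦6, 9↦6, 10↦5]  zeros at y ∈ {3}
  x = 8: [0↦4, 1↦8, 2↦1, 3↦6, 4↦2, 5↦1, 6↦4, 7↦1, 8↦4, 9↦3, 10↦10]  zeros at y ∈ ∅
  x = 9: [0↦1, 1↦5, 2↦7, 3↦8, 4↦9, 5↦0, 6↦4, 7↦0, 8↦0, 9↦5, 10↦5]  zeros at y ∈ {5, 7, 8}
  x = 10: [0↦1, 1↦1, 2↦8, 3↦1, 4↦3, 5↦4, 6↦5, 7↦7, 8↦0, 9↦7, 10↦7]  zeros at y ∈ {8}
Collecting zeros: affine points = {(0, 10), (2, 4), (4, 1), (6, 8), (7, 3), (9, 5), (9, 7), (9, 8), (10, 8)}.
Total count |C(F_11)_aff| = 9.
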